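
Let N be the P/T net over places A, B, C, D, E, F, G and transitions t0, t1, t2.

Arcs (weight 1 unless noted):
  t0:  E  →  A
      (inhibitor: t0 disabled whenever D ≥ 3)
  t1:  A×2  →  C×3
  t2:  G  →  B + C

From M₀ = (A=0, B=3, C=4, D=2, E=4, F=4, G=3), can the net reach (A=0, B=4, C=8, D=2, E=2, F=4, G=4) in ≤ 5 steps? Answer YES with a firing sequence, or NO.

depth 0: 1 marking
depth 1: 3 markings reached so far
depth 2: 6 markings reached so far
depth 3: 11 markings reached so far
depth 4: 17 markings reached so far
depth 5: 23 markings reached so far
target is not among the 23 markings reachable within 5 steps

NO — not reachable within 5 firings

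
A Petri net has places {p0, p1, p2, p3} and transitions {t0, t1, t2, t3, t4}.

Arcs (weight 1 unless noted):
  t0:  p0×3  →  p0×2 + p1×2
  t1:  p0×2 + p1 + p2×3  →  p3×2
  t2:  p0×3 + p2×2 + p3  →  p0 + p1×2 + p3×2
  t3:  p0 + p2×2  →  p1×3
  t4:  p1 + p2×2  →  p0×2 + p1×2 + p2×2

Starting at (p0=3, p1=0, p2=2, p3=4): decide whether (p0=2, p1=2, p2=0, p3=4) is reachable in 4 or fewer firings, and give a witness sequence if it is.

NO — not reachable within 4 firings

depth 0: 1 marking
depth 1: 4 markings reached so far
depth 2: 6 markings reached so far
depth 3: 10 markings reached so far
depth 4: 17 markings reached so far
target is not among the 17 markings reachable within 4 steps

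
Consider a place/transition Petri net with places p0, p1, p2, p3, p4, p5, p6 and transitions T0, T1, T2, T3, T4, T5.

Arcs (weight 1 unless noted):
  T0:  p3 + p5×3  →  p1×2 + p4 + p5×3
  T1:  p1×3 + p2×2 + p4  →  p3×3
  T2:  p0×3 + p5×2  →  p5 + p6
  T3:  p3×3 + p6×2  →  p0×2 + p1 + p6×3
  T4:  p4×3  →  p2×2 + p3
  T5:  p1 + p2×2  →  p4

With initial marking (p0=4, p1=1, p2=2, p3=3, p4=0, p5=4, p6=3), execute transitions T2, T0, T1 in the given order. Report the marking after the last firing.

step 1: fire T2:  (p0=4, p1=1, p2=2, p3=3, p4=0, p5=4, p6=3) → (p0=1, p1=1, p2=2, p3=3, p4=0, p5=3, p6=4)
step 2: fire T0:  (p0=1, p1=1, p2=2, p3=3, p4=0, p5=3, p6=4) → (p0=1, p1=3, p2=2, p3=2, p4=1, p5=3, p6=4)
step 3: fire T1:  (p0=1, p1=3, p2=2, p3=2, p4=1, p5=3, p6=4) → (p0=1, p1=0, p2=0, p3=5, p4=0, p5=3, p6=4)

(p0=1, p1=0, p2=0, p3=5, p4=0, p5=3, p6=4)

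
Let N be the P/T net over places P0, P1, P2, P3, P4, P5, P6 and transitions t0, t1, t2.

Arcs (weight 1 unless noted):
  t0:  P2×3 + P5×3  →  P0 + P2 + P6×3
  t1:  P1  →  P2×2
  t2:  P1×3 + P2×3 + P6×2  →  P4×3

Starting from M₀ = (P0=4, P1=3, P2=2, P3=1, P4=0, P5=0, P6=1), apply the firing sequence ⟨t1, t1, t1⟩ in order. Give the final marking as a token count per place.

(P0=4, P1=0, P2=8, P3=1, P4=0, P5=0, P6=1)

step 1: fire t1:  (P0=4, P1=3, P2=2, P3=1, P4=0, P5=0, P6=1) → (P0=4, P1=2, P2=4, P3=1, P4=0, P5=0, P6=1)
step 2: fire t1:  (P0=4, P1=2, P2=4, P3=1, P4=0, P5=0, P6=1) → (P0=4, P1=1, P2=6, P3=1, P4=0, P5=0, P6=1)
step 3: fire t1:  (P0=4, P1=1, P2=6, P3=1, P4=0, P5=0, P6=1) → (P0=4, P1=0, P2=8, P3=1, P4=0, P5=0, P6=1)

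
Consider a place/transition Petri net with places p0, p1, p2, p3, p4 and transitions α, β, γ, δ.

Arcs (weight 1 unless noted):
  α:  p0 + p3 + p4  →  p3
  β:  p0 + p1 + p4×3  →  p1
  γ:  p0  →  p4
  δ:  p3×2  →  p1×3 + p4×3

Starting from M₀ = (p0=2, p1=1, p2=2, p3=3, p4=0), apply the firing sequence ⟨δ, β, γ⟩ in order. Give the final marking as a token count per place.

(p0=0, p1=4, p2=2, p3=1, p4=1)

step 1: fire δ:  (p0=2, p1=1, p2=2, p3=3, p4=0) → (p0=2, p1=4, p2=2, p3=1, p4=3)
step 2: fire β:  (p0=2, p1=4, p2=2, p3=1, p4=3) → (p0=1, p1=4, p2=2, p3=1, p4=0)
step 3: fire γ:  (p0=1, p1=4, p2=2, p3=1, p4=0) → (p0=0, p1=4, p2=2, p3=1, p4=1)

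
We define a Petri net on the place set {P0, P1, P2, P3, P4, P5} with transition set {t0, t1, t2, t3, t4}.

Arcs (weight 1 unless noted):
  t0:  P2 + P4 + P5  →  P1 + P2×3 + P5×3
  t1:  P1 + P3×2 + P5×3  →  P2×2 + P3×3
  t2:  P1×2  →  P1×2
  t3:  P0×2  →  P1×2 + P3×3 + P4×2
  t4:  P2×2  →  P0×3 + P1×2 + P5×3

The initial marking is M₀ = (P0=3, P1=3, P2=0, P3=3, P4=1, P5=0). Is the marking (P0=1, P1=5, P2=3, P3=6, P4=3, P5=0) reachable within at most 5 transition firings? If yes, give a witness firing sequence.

NO — not reachable within 5 firings

depth 0: 1 marking
depth 1: 2 markings reached so far
depth 2: 2 markings reached so far
(frontier empty at depth 2; search complete)
target is not among the 2 markings reachable within 5 steps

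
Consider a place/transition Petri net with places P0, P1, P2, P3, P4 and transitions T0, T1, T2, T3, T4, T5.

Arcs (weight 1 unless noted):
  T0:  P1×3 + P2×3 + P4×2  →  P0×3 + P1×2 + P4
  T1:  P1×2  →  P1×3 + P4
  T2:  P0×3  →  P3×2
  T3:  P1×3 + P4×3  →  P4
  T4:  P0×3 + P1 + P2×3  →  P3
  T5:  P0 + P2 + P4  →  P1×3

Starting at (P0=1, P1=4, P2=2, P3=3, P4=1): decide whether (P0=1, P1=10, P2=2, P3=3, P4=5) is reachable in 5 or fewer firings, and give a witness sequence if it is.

NO — not reachable within 5 firings

depth 0: 1 marking
depth 1: 3 markings reached so far
depth 2: 5 markings reached so far
depth 3: 8 markings reached so far
depth 4: 12 markings reached so far
depth 5: 16 markings reached so far
target is not among the 16 markings reachable within 5 steps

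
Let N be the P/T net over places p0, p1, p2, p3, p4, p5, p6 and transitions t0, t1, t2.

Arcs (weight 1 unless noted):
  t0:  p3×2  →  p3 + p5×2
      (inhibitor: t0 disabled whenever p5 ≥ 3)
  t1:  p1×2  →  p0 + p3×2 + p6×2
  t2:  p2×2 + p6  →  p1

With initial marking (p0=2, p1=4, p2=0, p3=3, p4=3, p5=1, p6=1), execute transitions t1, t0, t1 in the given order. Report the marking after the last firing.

(p0=4, p1=0, p2=0, p3=6, p4=3, p5=3, p6=5)

step 1: fire t1:  (p0=2, p1=4, p2=0, p3=3, p4=3, p5=1, p6=1) → (p0=3, p1=2, p2=0, p3=5, p4=3, p5=1, p6=3)
step 2: fire t0:  (p0=3, p1=2, p2=0, p3=5, p4=3, p5=1, p6=3) → (p0=3, p1=2, p2=0, p3=4, p4=3, p5=3, p6=3)
step 3: fire t1:  (p0=3, p1=2, p2=0, p3=4, p4=3, p5=3, p6=3) → (p0=4, p1=0, p2=0, p3=6, p4=3, p5=3, p6=5)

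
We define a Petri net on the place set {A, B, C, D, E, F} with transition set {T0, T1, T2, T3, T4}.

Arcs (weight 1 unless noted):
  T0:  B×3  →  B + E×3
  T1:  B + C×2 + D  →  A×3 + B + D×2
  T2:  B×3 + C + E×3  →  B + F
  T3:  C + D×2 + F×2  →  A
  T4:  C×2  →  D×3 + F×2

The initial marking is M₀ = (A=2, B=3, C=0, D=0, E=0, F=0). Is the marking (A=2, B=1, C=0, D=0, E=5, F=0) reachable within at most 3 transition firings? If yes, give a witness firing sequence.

NO — not reachable within 3 firings

depth 0: 1 marking
depth 1: 2 markings reached so far
depth 2: 2 markings reached so far
(frontier empty at depth 2; search complete)
target is not among the 2 markings reachable within 3 steps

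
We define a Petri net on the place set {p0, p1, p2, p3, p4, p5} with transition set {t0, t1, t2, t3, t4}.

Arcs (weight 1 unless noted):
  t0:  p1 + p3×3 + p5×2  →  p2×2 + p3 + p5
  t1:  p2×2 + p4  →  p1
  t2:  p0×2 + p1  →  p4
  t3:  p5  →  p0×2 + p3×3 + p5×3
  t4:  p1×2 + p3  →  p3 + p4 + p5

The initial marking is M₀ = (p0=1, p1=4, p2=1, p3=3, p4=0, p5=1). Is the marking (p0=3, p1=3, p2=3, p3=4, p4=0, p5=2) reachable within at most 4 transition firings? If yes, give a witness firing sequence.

step 1: fire t3:  (p0=1, p1=4, p2=1, p3=3, p4=0, p5=1) → (p0=3, p1=4, p2=1, p3=6, p4=0, p5=3)
step 2: fire t0:  (p0=3, p1=4, p2=1, p3=6, p4=0, p5=3) → (p0=3, p1=3, p2=3, p3=4, p4=0, p5=2)

YES — reachable via ⟨t3, t0⟩ (2 firings)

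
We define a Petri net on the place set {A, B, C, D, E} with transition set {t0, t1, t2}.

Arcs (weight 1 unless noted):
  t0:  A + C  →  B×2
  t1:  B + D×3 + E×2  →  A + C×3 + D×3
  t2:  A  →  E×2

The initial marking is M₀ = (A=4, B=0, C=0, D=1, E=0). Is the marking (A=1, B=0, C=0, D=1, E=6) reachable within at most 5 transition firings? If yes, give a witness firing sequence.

step 1: fire t2:  (A=4, B=0, C=0, D=1, E=0) → (A=3, B=0, C=0, D=1, E=2)
step 2: fire t2:  (A=3, B=0, C=0, D=1, E=2) → (A=2, B=0, C=0, D=1, E=4)
step 3: fire t2:  (A=2, B=0, C=0, D=1, E=4) → (A=1, B=0, C=0, D=1, E=6)

YES — reachable via ⟨t2, t2, t2⟩ (3 firings)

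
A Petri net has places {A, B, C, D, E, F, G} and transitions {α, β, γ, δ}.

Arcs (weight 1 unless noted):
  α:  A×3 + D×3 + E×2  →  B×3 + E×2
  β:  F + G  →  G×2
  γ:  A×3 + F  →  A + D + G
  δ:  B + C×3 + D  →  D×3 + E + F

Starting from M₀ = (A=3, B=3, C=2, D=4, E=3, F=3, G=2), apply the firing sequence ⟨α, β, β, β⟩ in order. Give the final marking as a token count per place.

step 1: fire α:  (A=3, B=3, C=2, D=4, E=3, F=3, G=2) → (A=0, B=6, C=2, D=1, E=3, F=3, G=2)
step 2: fire β:  (A=0, B=6, C=2, D=1, E=3, F=3, G=2) → (A=0, B=6, C=2, D=1, E=3, F=2, G=3)
step 3: fire β:  (A=0, B=6, C=2, D=1, E=3, F=2, G=3) → (A=0, B=6, C=2, D=1, E=3, F=1, G=4)
step 4: fire β:  (A=0, B=6, C=2, D=1, E=3, F=1, G=4) → (A=0, B=6, C=2, D=1, E=3, F=0, G=5)

(A=0, B=6, C=2, D=1, E=3, F=0, G=5)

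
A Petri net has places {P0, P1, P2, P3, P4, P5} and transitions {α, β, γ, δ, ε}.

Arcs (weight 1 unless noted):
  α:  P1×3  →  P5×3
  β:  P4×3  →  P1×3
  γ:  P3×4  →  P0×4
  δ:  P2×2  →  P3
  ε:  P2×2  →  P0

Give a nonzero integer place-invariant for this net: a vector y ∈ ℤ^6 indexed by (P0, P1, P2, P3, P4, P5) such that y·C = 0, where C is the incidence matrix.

y = (P0:2, P1:0, P2:1, P3:2, P4:0, P5:0)

Incidence matrix C (rows=places, cols=transitions):
        α    β    γ    δ    ε
   P0   0    0    4    0    1
   P1  -3    3    0    0    0
   P2   0    0    0   -2   -2
   P3   0    0   -4    1    0
   P4   0   -3    0    0    0
   P5   3    0    0    0    0

Candidate y = [2, 0, 1, 2, 0, 0]; check y·C column-wise:
  col α: 2·0 + 0·-3 + 1·0 + 2·0 + 0·3 = 0
  col β: 2·0 + 0·3 + 1·0 + 2·0 + 0·-3 = 0
  col γ: 2·4 + 1·0 + 2·-4 = 0
  col δ: 2·0 + 1·-2 + 2·1 = 0
  col ε: 2·1 + 1·-2 + 2·0 = 0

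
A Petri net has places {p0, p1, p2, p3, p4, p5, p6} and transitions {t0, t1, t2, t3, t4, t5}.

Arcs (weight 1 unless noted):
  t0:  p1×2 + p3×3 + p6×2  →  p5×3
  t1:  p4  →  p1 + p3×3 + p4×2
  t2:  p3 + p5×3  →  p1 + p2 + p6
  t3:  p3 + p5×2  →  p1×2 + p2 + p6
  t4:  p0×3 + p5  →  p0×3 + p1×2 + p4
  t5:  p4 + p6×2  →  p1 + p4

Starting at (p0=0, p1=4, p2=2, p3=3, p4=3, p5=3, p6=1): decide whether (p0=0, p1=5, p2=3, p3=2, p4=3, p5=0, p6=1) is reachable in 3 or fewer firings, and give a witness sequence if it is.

NO — not reachable within 3 firings

depth 0: 1 marking
depth 1: 4 markings reached so far
depth 2: 9 markings reached so far
depth 3: 16 markings reached so far
target is not among the 16 markings reachable within 3 steps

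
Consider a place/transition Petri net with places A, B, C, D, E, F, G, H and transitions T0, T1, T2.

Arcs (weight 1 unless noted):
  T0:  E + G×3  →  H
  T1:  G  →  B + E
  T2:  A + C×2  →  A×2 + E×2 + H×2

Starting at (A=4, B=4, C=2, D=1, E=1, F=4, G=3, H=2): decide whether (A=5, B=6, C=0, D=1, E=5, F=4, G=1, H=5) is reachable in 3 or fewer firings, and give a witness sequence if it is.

NO — not reachable within 3 firings

depth 0: 1 marking
depth 1: 4 markings reached so far
depth 2: 7 markings reached so far
depth 3: 9 markings reached so far
target is not among the 9 markings reachable within 3 steps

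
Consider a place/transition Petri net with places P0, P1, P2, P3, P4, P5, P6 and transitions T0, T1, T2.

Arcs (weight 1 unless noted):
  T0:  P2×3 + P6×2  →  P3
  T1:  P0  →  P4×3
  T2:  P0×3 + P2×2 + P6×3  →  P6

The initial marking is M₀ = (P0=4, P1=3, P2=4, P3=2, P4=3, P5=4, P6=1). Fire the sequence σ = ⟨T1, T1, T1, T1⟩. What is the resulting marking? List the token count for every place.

(P0=0, P1=3, P2=4, P3=2, P4=15, P5=4, P6=1)

step 1: fire T1:  (P0=4, P1=3, P2=4, P3=2, P4=3, P5=4, P6=1) → (P0=3, P1=3, P2=4, P3=2, P4=6, P5=4, P6=1)
step 2: fire T1:  (P0=3, P1=3, P2=4, P3=2, P4=6, P5=4, P6=1) → (P0=2, P1=3, P2=4, P3=2, P4=9, P5=4, P6=1)
step 3: fire T1:  (P0=2, P1=3, P2=4, P3=2, P4=9, P5=4, P6=1) → (P0=1, P1=3, P2=4, P3=2, P4=12, P5=4, P6=1)
step 4: fire T1:  (P0=1, P1=3, P2=4, P3=2, P4=12, P5=4, P6=1) → (P0=0, P1=3, P2=4, P3=2, P4=15, P5=4, P6=1)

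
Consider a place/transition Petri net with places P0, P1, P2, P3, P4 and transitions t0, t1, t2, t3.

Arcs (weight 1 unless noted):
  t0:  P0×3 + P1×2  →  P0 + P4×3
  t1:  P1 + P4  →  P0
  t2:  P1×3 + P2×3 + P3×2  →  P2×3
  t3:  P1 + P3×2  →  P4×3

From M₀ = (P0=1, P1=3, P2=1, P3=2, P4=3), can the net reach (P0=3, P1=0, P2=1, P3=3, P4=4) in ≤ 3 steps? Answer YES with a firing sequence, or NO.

NO — not reachable within 3 firings

depth 0: 1 marking
depth 1: 3 markings reached so far
depth 2: 5 markings reached so far
depth 3: 7 markings reached so far
target is not among the 7 markings reachable within 3 steps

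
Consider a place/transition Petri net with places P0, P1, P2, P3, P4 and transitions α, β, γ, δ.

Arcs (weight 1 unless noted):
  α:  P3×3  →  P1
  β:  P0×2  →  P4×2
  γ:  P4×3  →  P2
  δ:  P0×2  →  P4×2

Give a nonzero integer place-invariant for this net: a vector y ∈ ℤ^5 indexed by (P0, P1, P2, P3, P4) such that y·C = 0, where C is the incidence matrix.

Incidence matrix C (rows=places, cols=transitions):
        α    β    γ    δ
   P0   0   -2    0   -2
   P1   1    0    0    0
   P2   0    0    1    0
   P3  -3    0    0    0
   P4   0    2   -3    2

Candidate y = [0, 3, 0, 1, 0]; check y·C column-wise:
  col α: 3·1 + 1·-3 = 0
  col β: 0·-2 + 3·0 + 1·0 + 0·2 = 0
  col γ: 3·0 + 0·1 + 1·0 + 0·-3 = 0
  col δ: 0·-2 + 3·0 + 1·0 + 0·2 = 0

y = (P0:0, P1:3, P2:0, P3:1, P4:0)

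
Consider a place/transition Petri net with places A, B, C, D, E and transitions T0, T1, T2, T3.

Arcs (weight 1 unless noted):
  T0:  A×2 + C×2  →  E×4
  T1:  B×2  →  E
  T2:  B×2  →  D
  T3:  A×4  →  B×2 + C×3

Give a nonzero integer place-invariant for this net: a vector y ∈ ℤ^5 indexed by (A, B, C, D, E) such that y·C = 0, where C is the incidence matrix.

Incidence matrix C (rows=places, cols=transitions):
       T0   T1   T2   T3
    A  -2    0    0   -4
    B   0   -2   -2    2
    C  -2    0    0    3
    D   0    0    1    0
    E   4    1    0    0

Candidate y = [2, 1, 2, 2, 2]; check y·C column-wise:
  col T0: 2·-2 + 1·0 + 2·-2 + 2·0 + 2·4 = 0
  col T1: 2·0 + 1·-2 + 2·0 + 2·0 + 2·1 = 0
  col T2: 2·0 + 1·-2 + 2·0 + 2·1 + 2·0 = 0
  col T3: 2·-4 + 1·2 + 2·3 + 2·0 + 2·0 = 0

y = (A:2, B:1, C:2, D:2, E:2)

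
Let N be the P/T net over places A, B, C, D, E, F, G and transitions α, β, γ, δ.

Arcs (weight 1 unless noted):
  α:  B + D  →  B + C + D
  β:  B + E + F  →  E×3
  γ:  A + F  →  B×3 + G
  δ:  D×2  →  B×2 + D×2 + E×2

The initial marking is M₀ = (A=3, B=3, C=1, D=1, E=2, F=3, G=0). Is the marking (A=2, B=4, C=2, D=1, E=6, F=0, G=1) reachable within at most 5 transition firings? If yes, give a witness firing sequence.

YES — reachable via ⟨α, β, β, γ⟩ (4 firings)

step 1: fire α:  (A=3, B=3, C=1, D=1, E=2, F=3, G=0) → (A=3, B=3, C=2, D=1, E=2, F=3, G=0)
step 2: fire β:  (A=3, B=3, C=2, D=1, E=2, F=3, G=0) → (A=3, B=2, C=2, D=1, E=4, F=2, G=0)
step 3: fire β:  (A=3, B=2, C=2, D=1, E=4, F=2, G=0) → (A=3, B=1, C=2, D=1, E=6, F=1, G=0)
step 4: fire γ:  (A=3, B=1, C=2, D=1, E=6, F=1, G=0) → (A=2, B=4, C=2, D=1, E=6, F=0, G=1)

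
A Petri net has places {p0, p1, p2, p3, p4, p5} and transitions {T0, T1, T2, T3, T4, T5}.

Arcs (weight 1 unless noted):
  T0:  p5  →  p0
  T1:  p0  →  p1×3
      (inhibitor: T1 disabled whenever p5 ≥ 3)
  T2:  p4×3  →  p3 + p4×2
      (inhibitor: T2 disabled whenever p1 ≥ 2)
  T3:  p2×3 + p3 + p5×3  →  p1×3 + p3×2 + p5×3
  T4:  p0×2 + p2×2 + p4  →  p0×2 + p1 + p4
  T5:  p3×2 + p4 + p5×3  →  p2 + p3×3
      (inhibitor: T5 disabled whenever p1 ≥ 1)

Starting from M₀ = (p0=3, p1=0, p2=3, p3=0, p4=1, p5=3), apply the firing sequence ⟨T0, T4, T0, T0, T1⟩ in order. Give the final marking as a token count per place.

(p0=5, p1=4, p2=1, p3=0, p4=1, p5=0)

step 1: fire T0:  (p0=3, p1=0, p2=3, p3=0, p4=1, p5=3) → (p0=4, p1=0, p2=3, p3=0, p4=1, p5=2)
step 2: fire T4:  (p0=4, p1=0, p2=3, p3=0, p4=1, p5=2) → (p0=4, p1=1, p2=1, p3=0, p4=1, p5=2)
step 3: fire T0:  (p0=4, p1=1, p2=1, p3=0, p4=1, p5=2) → (p0=5, p1=1, p2=1, p3=0, p4=1, p5=1)
step 4: fire T0:  (p0=5, p1=1, p2=1, p3=0, p4=1, p5=1) → (p0=6, p1=1, p2=1, p3=0, p4=1, p5=0)
step 5: fire T1:  (p0=6, p1=1, p2=1, p3=0, p4=1, p5=0) → (p0=5, p1=4, p2=1, p3=0, p4=1, p5=0)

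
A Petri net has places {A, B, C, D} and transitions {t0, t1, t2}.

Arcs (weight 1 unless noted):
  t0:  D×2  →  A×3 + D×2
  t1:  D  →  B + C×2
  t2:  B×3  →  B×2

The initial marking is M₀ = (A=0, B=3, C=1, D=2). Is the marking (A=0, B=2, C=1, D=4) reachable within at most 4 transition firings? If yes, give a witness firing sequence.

NO — not reachable within 4 firings

depth 0: 1 marking
depth 1: 4 markings reached so far
depth 2: 9 markings reached so far
depth 3: 16 markings reached so far
depth 4: 24 markings reached so far
target is not among the 24 markings reachable within 4 steps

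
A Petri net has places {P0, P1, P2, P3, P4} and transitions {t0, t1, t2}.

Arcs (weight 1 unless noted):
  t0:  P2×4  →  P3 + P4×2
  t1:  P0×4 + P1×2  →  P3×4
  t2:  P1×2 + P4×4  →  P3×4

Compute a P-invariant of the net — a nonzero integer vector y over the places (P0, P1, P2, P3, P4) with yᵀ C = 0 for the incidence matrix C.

Incidence matrix C (rows=places, cols=transitions):
       t0   t1   t2
   P0   0   -4    0
   P1   0   -2   -2
   P2  -4    0    0
   P3   1    4    4
   P4   2    0   -4

Candidate y = [0, 8, 1, 4, 0]; check y·C column-wise:
  col t0: 8·0 + 1·-4 + 4·1 + 0·2 = 0
  col t1: 0·-4 + 8·-2 + 1·0 + 4·4 = 0
  col t2: 8·-2 + 1·0 + 4·4 + 0·-4 = 0

y = (P0:0, P1:8, P2:1, P3:4, P4:0)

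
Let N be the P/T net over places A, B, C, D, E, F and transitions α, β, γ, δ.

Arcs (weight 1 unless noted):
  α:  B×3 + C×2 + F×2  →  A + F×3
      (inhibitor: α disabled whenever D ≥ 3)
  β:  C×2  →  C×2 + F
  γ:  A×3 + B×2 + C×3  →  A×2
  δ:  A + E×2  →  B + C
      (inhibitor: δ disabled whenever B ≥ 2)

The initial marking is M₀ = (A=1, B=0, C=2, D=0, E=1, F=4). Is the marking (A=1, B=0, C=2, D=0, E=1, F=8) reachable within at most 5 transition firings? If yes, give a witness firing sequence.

step 1: fire β:  (A=1, B=0, C=2, D=0, E=1, F=4) → (A=1, B=0, C=2, D=0, E=1, F=5)
step 2: fire β:  (A=1, B=0, C=2, D=0, E=1, F=5) → (A=1, B=0, C=2, D=0, E=1, F=6)
step 3: fire β:  (A=1, B=0, C=2, D=0, E=1, F=6) → (A=1, B=0, C=2, D=0, E=1, F=7)
step 4: fire β:  (A=1, B=0, C=2, D=0, E=1, F=7) → (A=1, B=0, C=2, D=0, E=1, F=8)

YES — reachable via ⟨β, β, β, β⟩ (4 firings)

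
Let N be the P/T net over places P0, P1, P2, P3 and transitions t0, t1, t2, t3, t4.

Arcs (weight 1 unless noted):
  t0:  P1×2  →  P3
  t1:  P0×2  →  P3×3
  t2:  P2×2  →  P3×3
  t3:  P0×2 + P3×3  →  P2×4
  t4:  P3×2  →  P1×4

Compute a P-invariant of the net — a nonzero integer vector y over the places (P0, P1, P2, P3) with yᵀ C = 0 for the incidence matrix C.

y = (P0:3, P1:1, P2:3, P3:2)

Incidence matrix C (rows=places, cols=transitions):
       t0   t1   t2   t3   t4
   P0   0   -2    0   -2    0
   P1  -2    0    0    0    4
   P2   0    0   -2    4    0
   P3   1    3    3   -3   -2

Candidate y = [3, 1, 3, 2]; check y·C column-wise:
  col t0: 3·0 + 1·-2 + 3·0 + 2·1 = 0
  col t1: 3·-2 + 1·0 + 3·0 + 2·3 = 0
  col t2: 3·0 + 1·0 + 3·-2 + 2·3 = 0
  col t3: 3·-2 + 1·0 + 3·4 + 2·-3 = 0
  col t4: 3·0 + 1·4 + 3·0 + 2·-2 = 0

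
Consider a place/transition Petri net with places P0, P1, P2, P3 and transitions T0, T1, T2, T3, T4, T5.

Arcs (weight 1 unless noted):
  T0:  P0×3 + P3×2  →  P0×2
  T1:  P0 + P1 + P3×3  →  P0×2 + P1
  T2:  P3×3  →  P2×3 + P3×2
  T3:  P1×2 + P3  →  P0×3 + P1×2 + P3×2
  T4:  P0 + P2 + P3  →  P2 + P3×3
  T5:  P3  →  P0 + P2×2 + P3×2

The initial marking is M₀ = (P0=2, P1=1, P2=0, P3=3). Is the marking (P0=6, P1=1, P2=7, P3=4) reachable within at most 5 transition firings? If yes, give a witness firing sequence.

NO — not reachable within 5 firings

depth 0: 1 marking
depth 1: 4 markings reached so far
depth 2: 10 markings reached so far
depth 3: 25 markings reached so far
depth 4: 53 markings reached so far
depth 5: 97 markings reached so far
target is not among the 97 markings reachable within 5 steps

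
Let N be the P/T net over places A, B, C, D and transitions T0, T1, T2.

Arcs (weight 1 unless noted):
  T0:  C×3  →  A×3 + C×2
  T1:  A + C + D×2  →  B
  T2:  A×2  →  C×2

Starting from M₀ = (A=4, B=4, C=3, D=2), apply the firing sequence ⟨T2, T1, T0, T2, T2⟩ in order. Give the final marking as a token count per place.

step 1: fire T2:  (A=4, B=4, C=3, D=2) → (A=2, B=4, C=5, D=2)
step 2: fire T1:  (A=2, B=4, C=5, D=2) → (A=1, B=5, C=4, D=0)
step 3: fire T0:  (A=1, B=5, C=4, D=0) → (A=4, B=5, C=3, D=0)
step 4: fire T2:  (A=4, B=5, C=3, D=0) → (A=2, B=5, C=5, D=0)
step 5: fire T2:  (A=2, B=5, C=5, D=0) → (A=0, B=5, C=7, D=0)

(A=0, B=5, C=7, D=0)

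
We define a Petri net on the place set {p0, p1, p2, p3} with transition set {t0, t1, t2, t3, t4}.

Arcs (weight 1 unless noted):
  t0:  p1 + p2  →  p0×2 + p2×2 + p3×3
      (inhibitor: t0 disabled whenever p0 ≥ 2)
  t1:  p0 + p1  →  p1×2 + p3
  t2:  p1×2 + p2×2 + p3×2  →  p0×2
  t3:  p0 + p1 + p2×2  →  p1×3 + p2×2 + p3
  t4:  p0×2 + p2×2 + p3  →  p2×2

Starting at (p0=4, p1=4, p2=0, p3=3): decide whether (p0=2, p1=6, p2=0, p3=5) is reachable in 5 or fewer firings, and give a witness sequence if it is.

step 1: fire t1:  (p0=4, p1=4, p2=0, p3=3) → (p0=3, p1=5, p2=0, p3=4)
step 2: fire t1:  (p0=3, p1=5, p2=0, p3=4) → (p0=2, p1=6, p2=0, p3=5)

YES — reachable via ⟨t1, t1⟩ (2 firings)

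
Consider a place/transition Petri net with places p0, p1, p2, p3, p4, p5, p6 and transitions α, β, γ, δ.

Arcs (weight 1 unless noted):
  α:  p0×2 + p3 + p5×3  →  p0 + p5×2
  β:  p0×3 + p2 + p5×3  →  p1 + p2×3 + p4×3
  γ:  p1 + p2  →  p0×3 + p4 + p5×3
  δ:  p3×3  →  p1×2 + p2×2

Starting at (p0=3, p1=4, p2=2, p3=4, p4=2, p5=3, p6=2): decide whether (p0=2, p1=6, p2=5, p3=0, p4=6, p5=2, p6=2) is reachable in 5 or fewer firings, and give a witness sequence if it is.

YES — reachable via ⟨α, γ, β, δ⟩ (4 firings)

step 1: fire α:  (p0=3, p1=4, p2=2, p3=4, p4=2, p5=3, p6=2) → (p0=2, p1=4, p2=2, p3=3, p4=2, p5=2, p6=2)
step 2: fire γ:  (p0=2, p1=4, p2=2, p3=3, p4=2, p5=2, p6=2) → (p0=5, p1=3, p2=1, p3=3, p4=3, p5=5, p6=2)
step 3: fire β:  (p0=5, p1=3, p2=1, p3=3, p4=3, p5=5, p6=2) → (p0=2, p1=4, p2=3, p3=3, p4=6, p5=2, p6=2)
step 4: fire δ:  (p0=2, p1=4, p2=3, p3=3, p4=6, p5=2, p6=2) → (p0=2, p1=6, p2=5, p3=0, p4=6, p5=2, p6=2)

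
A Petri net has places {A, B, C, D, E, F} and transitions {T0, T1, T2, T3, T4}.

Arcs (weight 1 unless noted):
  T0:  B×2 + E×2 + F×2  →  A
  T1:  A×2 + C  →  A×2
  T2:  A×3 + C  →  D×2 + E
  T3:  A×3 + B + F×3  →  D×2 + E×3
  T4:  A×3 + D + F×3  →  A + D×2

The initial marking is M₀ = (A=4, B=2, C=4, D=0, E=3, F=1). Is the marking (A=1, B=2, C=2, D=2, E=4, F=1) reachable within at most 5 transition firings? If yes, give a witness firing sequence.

YES — reachable via ⟨T1, T2⟩ (2 firings)

step 1: fire T1:  (A=4, B=2, C=4, D=0, E=3, F=1) → (A=4, B=2, C=3, D=0, E=3, F=1)
step 2: fire T2:  (A=4, B=2, C=3, D=0, E=3, F=1) → (A=1, B=2, C=2, D=2, E=4, F=1)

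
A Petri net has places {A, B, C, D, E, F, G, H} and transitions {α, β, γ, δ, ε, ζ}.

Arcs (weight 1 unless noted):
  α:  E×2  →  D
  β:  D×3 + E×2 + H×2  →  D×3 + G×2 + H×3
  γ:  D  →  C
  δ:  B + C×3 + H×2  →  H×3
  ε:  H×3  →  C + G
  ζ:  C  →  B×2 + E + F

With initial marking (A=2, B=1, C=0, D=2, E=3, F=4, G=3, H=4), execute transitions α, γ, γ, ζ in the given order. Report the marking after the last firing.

step 1: fire α:  (A=2, B=1, C=0, D=2, E=3, F=4, G=3, H=4) → (A=2, B=1, C=0, D=3, E=1, F=4, G=3, H=4)
step 2: fire γ:  (A=2, B=1, C=0, D=3, E=1, F=4, G=3, H=4) → (A=2, B=1, C=1, D=2, E=1, F=4, G=3, H=4)
step 3: fire γ:  (A=2, B=1, C=1, D=2, E=1, F=4, G=3, H=4) → (A=2, B=1, C=2, D=1, E=1, F=4, G=3, H=4)
step 4: fire ζ:  (A=2, B=1, C=2, D=1, E=1, F=4, G=3, H=4) → (A=2, B=3, C=1, D=1, E=2, F=5, G=3, H=4)

(A=2, B=3, C=1, D=1, E=2, F=5, G=3, H=4)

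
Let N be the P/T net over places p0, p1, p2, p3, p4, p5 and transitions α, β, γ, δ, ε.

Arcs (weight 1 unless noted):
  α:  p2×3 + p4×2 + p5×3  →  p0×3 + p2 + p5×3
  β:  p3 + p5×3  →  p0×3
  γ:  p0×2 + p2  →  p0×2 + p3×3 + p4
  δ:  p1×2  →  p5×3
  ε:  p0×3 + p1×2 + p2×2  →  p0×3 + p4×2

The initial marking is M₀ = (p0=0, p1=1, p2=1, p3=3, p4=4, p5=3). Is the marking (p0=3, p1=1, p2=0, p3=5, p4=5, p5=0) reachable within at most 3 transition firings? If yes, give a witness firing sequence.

YES — reachable via ⟨β, γ⟩ (2 firings)

step 1: fire β:  (p0=0, p1=1, p2=1, p3=3, p4=4, p5=3) → (p0=3, p1=1, p2=1, p3=2, p4=4, p5=0)
step 2: fire γ:  (p0=3, p1=1, p2=1, p3=2, p4=4, p5=0) → (p0=3, p1=1, p2=0, p3=5, p4=5, p5=0)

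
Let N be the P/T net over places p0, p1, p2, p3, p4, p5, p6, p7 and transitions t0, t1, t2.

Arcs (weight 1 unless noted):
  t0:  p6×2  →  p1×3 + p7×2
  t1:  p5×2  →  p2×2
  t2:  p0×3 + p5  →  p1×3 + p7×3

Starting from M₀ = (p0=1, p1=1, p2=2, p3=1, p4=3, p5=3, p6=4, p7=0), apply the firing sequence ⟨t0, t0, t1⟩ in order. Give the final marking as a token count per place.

(p0=1, p1=7, p2=4, p3=1, p4=3, p5=1, p6=0, p7=4)

step 1: fire t0:  (p0=1, p1=1, p2=2, p3=1, p4=3, p5=3, p6=4, p7=0) → (p0=1, p1=4, p2=2, p3=1, p4=3, p5=3, p6=2, p7=2)
step 2: fire t0:  (p0=1, p1=4, p2=2, p3=1, p4=3, p5=3, p6=2, p7=2) → (p0=1, p1=7, p2=2, p3=1, p4=3, p5=3, p6=0, p7=4)
step 3: fire t1:  (p0=1, p1=7, p2=2, p3=1, p4=3, p5=3, p6=0, p7=4) → (p0=1, p1=7, p2=4, p3=1, p4=3, p5=1, p6=0, p7=4)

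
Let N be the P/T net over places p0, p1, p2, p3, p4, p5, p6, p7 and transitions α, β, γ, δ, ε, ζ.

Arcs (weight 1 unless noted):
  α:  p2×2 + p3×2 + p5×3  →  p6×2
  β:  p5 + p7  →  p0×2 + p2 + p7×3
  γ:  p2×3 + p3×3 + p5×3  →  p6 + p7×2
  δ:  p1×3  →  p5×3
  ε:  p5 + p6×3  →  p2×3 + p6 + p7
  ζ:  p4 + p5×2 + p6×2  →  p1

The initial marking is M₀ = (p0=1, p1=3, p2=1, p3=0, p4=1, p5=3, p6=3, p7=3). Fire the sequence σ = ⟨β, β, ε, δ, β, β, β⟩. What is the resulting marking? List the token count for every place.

step 1: fire β:  (p0=1, p1=3, p2=1, p3=0, p4=1, p5=3, p6=3, p7=3) → (p0=3, p1=3, p2=2, p3=0, p4=1, p5=2, p6=3, p7=5)
step 2: fire β:  (p0=3, p1=3, p2=2, p3=0, p4=1, p5=2, p6=3, p7=5) → (p0=5, p1=3, p2=3, p3=0, p4=1, p5=1, p6=3, p7=7)
step 3: fire ε:  (p0=5, p1=3, p2=3, p3=0, p4=1, p5=1, p6=3, p7=7) → (p0=5, p1=3, p2=6, p3=0, p4=1, p5=0, p6=1, p7=8)
step 4: fire δ:  (p0=5, p1=3, p2=6, p3=0, p4=1, p5=0, p6=1, p7=8) → (p0=5, p1=0, p2=6, p3=0, p4=1, p5=3, p6=1, p7=8)
step 5: fire β:  (p0=5, p1=0, p2=6, p3=0, p4=1, p5=3, p6=1, p7=8) → (p0=7, p1=0, p2=7, p3=0, p4=1, p5=2, p6=1, p7=10)
step 6: fire β:  (p0=7, p1=0, p2=7, p3=0, p4=1, p5=2, p6=1, p7=10) → (p0=9, p1=0, p2=8, p3=0, p4=1, p5=1, p6=1, p7=12)
step 7: fire β:  (p0=9, p1=0, p2=8, p3=0, p4=1, p5=1, p6=1, p7=12) → (p0=11, p1=0, p2=9, p3=0, p4=1, p5=0, p6=1, p7=14)

(p0=11, p1=0, p2=9, p3=0, p4=1, p5=0, p6=1, p7=14)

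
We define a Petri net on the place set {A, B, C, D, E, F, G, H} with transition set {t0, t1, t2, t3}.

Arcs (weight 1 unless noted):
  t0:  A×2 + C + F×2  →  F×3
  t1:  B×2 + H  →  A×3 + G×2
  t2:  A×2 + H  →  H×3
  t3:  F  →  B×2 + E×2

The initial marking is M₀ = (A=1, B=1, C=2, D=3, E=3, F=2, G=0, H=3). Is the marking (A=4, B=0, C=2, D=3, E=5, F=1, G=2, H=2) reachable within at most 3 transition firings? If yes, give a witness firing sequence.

NO — not reachable within 3 firings

depth 0: 1 marking
depth 1: 2 markings reached so far
depth 2: 4 markings reached so far
depth 3: 6 markings reached so far
target is not among the 6 markings reachable within 3 steps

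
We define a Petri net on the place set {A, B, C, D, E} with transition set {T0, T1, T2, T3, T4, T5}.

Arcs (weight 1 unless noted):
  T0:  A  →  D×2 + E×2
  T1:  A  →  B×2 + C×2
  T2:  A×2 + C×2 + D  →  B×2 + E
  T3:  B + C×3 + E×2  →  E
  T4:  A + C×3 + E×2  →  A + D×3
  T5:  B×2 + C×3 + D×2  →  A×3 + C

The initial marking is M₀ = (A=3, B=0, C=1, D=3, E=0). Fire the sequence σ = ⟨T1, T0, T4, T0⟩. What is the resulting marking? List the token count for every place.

step 1: fire T1:  (A=3, B=0, C=1, D=3, E=0) → (A=2, B=2, C=3, D=3, E=0)
step 2: fire T0:  (A=2, B=2, C=3, D=3, E=0) → (A=1, B=2, C=3, D=5, E=2)
step 3: fire T4:  (A=1, B=2, C=3, D=5, E=2) → (A=1, B=2, C=0, D=8, E=0)
step 4: fire T0:  (A=1, B=2, C=0, D=8, E=0) → (A=0, B=2, C=0, D=10, E=2)

(A=0, B=2, C=0, D=10, E=2)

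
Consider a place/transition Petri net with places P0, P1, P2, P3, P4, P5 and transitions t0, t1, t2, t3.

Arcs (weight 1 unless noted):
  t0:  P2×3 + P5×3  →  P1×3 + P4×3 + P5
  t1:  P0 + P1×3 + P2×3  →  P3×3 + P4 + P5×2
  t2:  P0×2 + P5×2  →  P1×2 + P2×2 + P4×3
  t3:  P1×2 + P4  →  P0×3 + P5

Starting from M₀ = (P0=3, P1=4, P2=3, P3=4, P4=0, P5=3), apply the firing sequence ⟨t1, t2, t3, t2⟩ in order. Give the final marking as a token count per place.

(P0=1, P1=3, P2=4, P3=7, P4=6, P5=2)

step 1: fire t1:  (P0=3, P1=4, P2=3, P3=4, P4=0, P5=3) → (P0=2, P1=1, P2=0, P3=7, P4=1, P5=5)
step 2: fire t2:  (P0=2, P1=1, P2=0, P3=7, P4=1, P5=5) → (P0=0, P1=3, P2=2, P3=7, P4=4, P5=3)
step 3: fire t3:  (P0=0, P1=3, P2=2, P3=7, P4=4, P5=3) → (P0=3, P1=1, P2=2, P3=7, P4=3, P5=4)
step 4: fire t2:  (P0=3, P1=1, P2=2, P3=7, P4=3, P5=4) → (P0=1, P1=3, P2=4, P3=7, P4=6, P5=2)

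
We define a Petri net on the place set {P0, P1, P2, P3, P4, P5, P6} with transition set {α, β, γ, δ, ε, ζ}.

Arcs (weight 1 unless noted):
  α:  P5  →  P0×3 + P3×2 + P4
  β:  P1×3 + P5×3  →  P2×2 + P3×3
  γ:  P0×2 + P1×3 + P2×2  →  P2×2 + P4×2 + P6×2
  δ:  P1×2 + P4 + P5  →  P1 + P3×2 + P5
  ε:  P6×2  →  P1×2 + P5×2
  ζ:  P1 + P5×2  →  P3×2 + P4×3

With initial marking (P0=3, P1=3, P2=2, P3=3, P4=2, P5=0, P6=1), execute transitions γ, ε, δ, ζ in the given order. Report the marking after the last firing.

step 1: fire γ:  (P0=3, P1=3, P2=2, P3=3, P4=2, P5=0, P6=1) → (P0=1, P1=0, P2=2, P3=3, P4=4, P5=0, P6=3)
step 2: fire ε:  (P0=1, P1=0, P2=2, P3=3, P4=4, P5=0, P6=3) → (P0=1, P1=2, P2=2, P3=3, P4=4, P5=2, P6=1)
step 3: fire δ:  (P0=1, P1=2, P2=2, P3=3, P4=4, P5=2, P6=1) → (P0=1, P1=1, P2=2, P3=5, P4=3, P5=2, P6=1)
step 4: fire ζ:  (P0=1, P1=1, P2=2, P3=5, P4=3, P5=2, P6=1) → (P0=1, P1=0, P2=2, P3=7, P4=6, P5=0, P6=1)

(P0=1, P1=0, P2=2, P3=7, P4=6, P5=0, P6=1)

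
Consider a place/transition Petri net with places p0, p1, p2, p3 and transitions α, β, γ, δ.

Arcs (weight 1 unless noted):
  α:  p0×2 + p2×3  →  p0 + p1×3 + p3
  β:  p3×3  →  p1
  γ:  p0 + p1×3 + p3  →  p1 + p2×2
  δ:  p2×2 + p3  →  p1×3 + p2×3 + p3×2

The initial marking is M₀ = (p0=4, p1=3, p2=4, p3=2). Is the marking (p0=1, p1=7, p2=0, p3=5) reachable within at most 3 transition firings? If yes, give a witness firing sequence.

depth 0: 1 marking
depth 1: 4 markings reached so far
depth 2: 10 markings reached so far
depth 3: 19 markings reached so far
target is not among the 19 markings reachable within 3 steps

NO — not reachable within 3 firings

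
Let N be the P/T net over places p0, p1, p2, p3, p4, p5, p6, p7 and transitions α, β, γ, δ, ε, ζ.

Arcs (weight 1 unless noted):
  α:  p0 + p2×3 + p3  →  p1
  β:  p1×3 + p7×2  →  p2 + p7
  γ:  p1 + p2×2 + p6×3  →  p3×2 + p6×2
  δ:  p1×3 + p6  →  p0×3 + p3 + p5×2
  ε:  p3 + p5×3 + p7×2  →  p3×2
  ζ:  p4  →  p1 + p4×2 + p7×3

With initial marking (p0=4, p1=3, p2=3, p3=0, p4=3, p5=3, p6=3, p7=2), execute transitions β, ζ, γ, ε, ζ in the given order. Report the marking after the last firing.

(p0=4, p1=1, p2=2, p3=3, p4=5, p5=0, p6=2, p7=5)

step 1: fire β:  (p0=4, p1=3, p2=3, p3=0, p4=3, p5=3, p6=3, p7=2) → (p0=4, p1=0, p2=4, p3=0, p4=3, p5=3, p6=3, p7=1)
step 2: fire ζ:  (p0=4, p1=0, p2=4, p3=0, p4=3, p5=3, p6=3, p7=1) → (p0=4, p1=1, p2=4, p3=0, p4=4, p5=3, p6=3, p7=4)
step 3: fire γ:  (p0=4, p1=1, p2=4, p3=0, p4=4, p5=3, p6=3, p7=4) → (p0=4, p1=0, p2=2, p3=2, p4=4, p5=3, p6=2, p7=4)
step 4: fire ε:  (p0=4, p1=0, p2=2, p3=2, p4=4, p5=3, p6=2, p7=4) → (p0=4, p1=0, p2=2, p3=3, p4=4, p5=0, p6=2, p7=2)
step 5: fire ζ:  (p0=4, p1=0, p2=2, p3=3, p4=4, p5=0, p6=2, p7=2) → (p0=4, p1=1, p2=2, p3=3, p4=5, p5=0, p6=2, p7=5)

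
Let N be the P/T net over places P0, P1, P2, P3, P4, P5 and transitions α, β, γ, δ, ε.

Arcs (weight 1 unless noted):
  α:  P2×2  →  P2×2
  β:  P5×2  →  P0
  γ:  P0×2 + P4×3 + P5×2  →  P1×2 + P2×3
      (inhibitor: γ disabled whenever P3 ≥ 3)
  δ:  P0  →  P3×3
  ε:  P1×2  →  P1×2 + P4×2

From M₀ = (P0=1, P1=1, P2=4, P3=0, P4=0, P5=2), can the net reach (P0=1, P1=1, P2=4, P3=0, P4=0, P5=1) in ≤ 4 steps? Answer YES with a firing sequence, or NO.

NO — not reachable within 4 firings

depth 0: 1 marking
depth 1: 3 markings reached so far
depth 2: 4 markings reached so far
depth 3: 5 markings reached so far
depth 4: 5 markings reached so far
(frontier empty at depth 4; search complete)
target is not among the 5 markings reachable within 4 steps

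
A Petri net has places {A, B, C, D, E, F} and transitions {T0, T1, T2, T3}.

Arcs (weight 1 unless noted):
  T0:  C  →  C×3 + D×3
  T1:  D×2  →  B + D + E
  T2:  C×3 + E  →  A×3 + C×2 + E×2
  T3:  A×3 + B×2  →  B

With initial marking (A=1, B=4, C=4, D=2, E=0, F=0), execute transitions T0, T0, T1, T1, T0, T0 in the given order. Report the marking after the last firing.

step 1: fire T0:  (A=1, B=4, C=4, D=2, E=0, F=0) → (A=1, B=4, C=6, D=5, E=0, F=0)
step 2: fire T0:  (A=1, B=4, C=6, D=5, E=0, F=0) → (A=1, B=4, C=8, D=8, E=0, F=0)
step 3: fire T1:  (A=1, B=4, C=8, D=8, E=0, F=0) → (A=1, B=5, C=8, D=7, E=1, F=0)
step 4: fire T1:  (A=1, B=5, C=8, D=7, E=1, F=0) → (A=1, B=6, C=8, D=6, E=2, F=0)
step 5: fire T0:  (A=1, B=6, C=8, D=6, E=2, F=0) → (A=1, B=6, C=10, D=9, E=2, F=0)
step 6: fire T0:  (A=1, B=6, C=10, D=9, E=2, F=0) → (A=1, B=6, C=12, D=12, E=2, F=0)

(A=1, B=6, C=12, D=12, E=2, F=0)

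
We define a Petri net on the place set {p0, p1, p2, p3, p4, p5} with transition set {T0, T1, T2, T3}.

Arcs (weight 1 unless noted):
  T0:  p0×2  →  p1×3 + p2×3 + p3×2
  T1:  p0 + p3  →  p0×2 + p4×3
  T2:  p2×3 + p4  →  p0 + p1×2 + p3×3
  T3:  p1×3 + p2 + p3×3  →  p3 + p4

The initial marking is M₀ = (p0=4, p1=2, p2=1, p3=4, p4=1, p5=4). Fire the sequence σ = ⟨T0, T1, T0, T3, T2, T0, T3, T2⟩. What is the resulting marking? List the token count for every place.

step 1: fire T0:  (p0=4, p1=2, p2=1, p3=4, p4=1, p5=4) → (p0=2, p1=5, p2=4, p3=6, p4=1, p5=4)
step 2: fire T1:  (p0=2, p1=5, p2=4, p3=6, p4=1, p5=4) → (p0=3, p1=5, p2=4, p3=5, p4=4, p5=4)
step 3: fire T0:  (p0=3, p1=5, p2=4, p3=5, p4=4, p5=4) → (p0=1, p1=8, p2=7, p3=7, p4=4, p5=4)
step 4: fire T3:  (p0=1, p1=8, p2=7, p3=7, p4=4, p5=4) → (p0=1, p1=5, p2=6, p3=5, p4=5, p5=4)
step 5: fire T2:  (p0=1, p1=5, p2=6, p3=5, p4=5, p5=4) → (p0=2, p1=7, p2=3, p3=8, p4=4, p5=4)
step 6: fire T0:  (p0=2, p1=7, p2=3, p3=8, p4=4, p5=4) → (p0=0, p1=10, p2=6, p3=10, p4=4, p5=4)
step 7: fire T3:  (p0=0, p1=10, p2=6, p3=10, p4=4, p5=4) → (p0=0, p1=7, p2=5, p3=8, p4=5, p5=4)
step 8: fire T2:  (p0=0, p1=7, p2=5, p3=8, p4=5, p5=4) → (p0=1, p1=9, p2=2, p3=11, p4=4, p5=4)

(p0=1, p1=9, p2=2, p3=11, p4=4, p5=4)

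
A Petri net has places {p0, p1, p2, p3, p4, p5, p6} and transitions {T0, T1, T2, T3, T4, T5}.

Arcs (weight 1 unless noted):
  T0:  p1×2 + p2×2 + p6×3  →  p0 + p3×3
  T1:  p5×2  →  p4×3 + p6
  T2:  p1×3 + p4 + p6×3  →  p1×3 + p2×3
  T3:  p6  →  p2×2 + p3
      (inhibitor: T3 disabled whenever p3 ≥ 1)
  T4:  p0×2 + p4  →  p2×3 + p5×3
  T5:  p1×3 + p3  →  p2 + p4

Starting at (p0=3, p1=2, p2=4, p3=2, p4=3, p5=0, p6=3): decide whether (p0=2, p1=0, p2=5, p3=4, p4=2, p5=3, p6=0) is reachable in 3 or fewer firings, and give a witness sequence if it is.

NO — not reachable within 3 firings

depth 0: 1 marking
depth 1: 3 markings reached so far
depth 2: 5 markings reached so far
depth 3: 7 markings reached so far
target is not among the 7 markings reachable within 3 steps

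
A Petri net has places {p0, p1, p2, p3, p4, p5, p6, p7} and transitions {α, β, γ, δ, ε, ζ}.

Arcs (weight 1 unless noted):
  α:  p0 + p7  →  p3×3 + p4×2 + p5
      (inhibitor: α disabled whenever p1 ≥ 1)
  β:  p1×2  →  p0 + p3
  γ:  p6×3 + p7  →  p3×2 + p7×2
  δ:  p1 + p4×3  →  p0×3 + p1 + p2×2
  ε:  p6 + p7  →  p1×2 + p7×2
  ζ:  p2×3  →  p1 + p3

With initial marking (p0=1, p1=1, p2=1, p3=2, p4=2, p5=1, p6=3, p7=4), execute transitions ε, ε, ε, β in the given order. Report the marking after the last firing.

step 1: fire ε:  (p0=1, p1=1, p2=1, p3=2, p4=2, p5=1, p6=3, p7=4) → (p0=1, p1=3, p2=1, p3=2, p4=2, p5=1, p6=2, p7=5)
step 2: fire ε:  (p0=1, p1=3, p2=1, p3=2, p4=2, p5=1, p6=2, p7=5) → (p0=1, p1=5, p2=1, p3=2, p4=2, p5=1, p6=1, p7=6)
step 3: fire ε:  (p0=1, p1=5, p2=1, p3=2, p4=2, p5=1, p6=1, p7=6) → (p0=1, p1=7, p2=1, p3=2, p4=2, p5=1, p6=0, p7=7)
step 4: fire β:  (p0=1, p1=7, p2=1, p3=2, p4=2, p5=1, p6=0, p7=7) → (p0=2, p1=5, p2=1, p3=3, p4=2, p5=1, p6=0, p7=7)

(p0=2, p1=5, p2=1, p3=3, p4=2, p5=1, p6=0, p7=7)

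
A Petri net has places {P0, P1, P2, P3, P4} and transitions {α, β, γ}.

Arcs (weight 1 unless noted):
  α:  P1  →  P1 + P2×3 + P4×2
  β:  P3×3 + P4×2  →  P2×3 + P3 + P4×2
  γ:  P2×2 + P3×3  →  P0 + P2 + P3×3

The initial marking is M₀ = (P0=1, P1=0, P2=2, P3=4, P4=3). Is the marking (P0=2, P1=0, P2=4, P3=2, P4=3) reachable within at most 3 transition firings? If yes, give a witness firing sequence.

YES — reachable via ⟨γ, β⟩ (2 firings)

step 1: fire γ:  (P0=1, P1=0, P2=2, P3=4, P4=3) → (P0=2, P1=0, P2=1, P3=4, P4=3)
step 2: fire β:  (P0=2, P1=0, P2=1, P3=4, P4=3) → (P0=2, P1=0, P2=4, P3=2, P4=3)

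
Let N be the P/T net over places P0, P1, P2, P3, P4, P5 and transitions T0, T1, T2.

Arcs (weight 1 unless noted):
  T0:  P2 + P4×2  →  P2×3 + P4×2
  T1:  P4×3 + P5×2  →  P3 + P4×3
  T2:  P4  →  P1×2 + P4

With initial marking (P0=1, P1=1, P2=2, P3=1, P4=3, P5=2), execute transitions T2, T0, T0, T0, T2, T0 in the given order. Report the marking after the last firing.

step 1: fire T2:  (P0=1, P1=1, P2=2, P3=1, P4=3, P5=2) → (P0=1, P1=3, P2=2, P3=1, P4=3, P5=2)
step 2: fire T0:  (P0=1, P1=3, P2=2, P3=1, P4=3, P5=2) → (P0=1, P1=3, P2=4, P3=1, P4=3, P5=2)
step 3: fire T0:  (P0=1, P1=3, P2=4, P3=1, P4=3, P5=2) → (P0=1, P1=3, P2=6, P3=1, P4=3, P5=2)
step 4: fire T0:  (P0=1, P1=3, P2=6, P3=1, P4=3, P5=2) → (P0=1, P1=3, P2=8, P3=1, P4=3, P5=2)
step 5: fire T2:  (P0=1, P1=3, P2=8, P3=1, P4=3, P5=2) → (P0=1, P1=5, P2=8, P3=1, P4=3, P5=2)
step 6: fire T0:  (P0=1, P1=5, P2=8, P3=1, P4=3, P5=2) → (P0=1, P1=5, P2=10, P3=1, P4=3, P5=2)

(P0=1, P1=5, P2=10, P3=1, P4=3, P5=2)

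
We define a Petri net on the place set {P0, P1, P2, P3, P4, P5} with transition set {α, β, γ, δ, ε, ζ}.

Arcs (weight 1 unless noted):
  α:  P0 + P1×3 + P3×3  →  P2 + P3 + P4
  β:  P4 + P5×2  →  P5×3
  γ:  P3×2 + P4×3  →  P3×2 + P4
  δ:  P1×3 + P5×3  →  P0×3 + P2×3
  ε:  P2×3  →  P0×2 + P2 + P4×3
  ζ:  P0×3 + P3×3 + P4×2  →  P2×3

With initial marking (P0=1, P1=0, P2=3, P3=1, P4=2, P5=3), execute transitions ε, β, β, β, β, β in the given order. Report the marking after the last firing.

(P0=3, P1=0, P2=1, P3=1, P4=0, P5=8)

step 1: fire ε:  (P0=1, P1=0, P2=3, P3=1, P4=2, P5=3) → (P0=3, P1=0, P2=1, P3=1, P4=5, P5=3)
step 2: fire β:  (P0=3, P1=0, P2=1, P3=1, P4=5, P5=3) → (P0=3, P1=0, P2=1, P3=1, P4=4, P5=4)
step 3: fire β:  (P0=3, P1=0, P2=1, P3=1, P4=4, P5=4) → (P0=3, P1=0, P2=1, P3=1, P4=3, P5=5)
step 4: fire β:  (P0=3, P1=0, P2=1, P3=1, P4=3, P5=5) → (P0=3, P1=0, P2=1, P3=1, P4=2, P5=6)
step 5: fire β:  (P0=3, P1=0, P2=1, P3=1, P4=2, P5=6) → (P0=3, P1=0, P2=1, P3=1, P4=1, P5=7)
step 6: fire β:  (P0=3, P1=0, P2=1, P3=1, P4=1, P5=7) → (P0=3, P1=0, P2=1, P3=1, P4=0, P5=8)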